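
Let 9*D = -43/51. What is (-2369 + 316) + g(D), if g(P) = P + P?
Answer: -942413/459 ≈ -2053.2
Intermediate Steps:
D = -43/459 (D = (-43/51)/9 = (-43*1/51)/9 = (⅑)*(-43/51) = -43/459 ≈ -0.093682)
g(P) = 2*P
(-2369 + 316) + g(D) = (-2369 + 316) + 2*(-43/459) = -2053 - 86/459 = -942413/459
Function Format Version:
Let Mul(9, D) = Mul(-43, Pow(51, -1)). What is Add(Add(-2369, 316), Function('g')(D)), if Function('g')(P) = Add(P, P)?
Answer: Rational(-942413, 459) ≈ -2053.2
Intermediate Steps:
D = Rational(-43, 459) (D = Mul(Rational(1, 9), Mul(-43, Pow(51, -1))) = Mul(Rational(1, 9), Mul(-43, Rational(1, 51))) = Mul(Rational(1, 9), Rational(-43, 51)) = Rational(-43, 459) ≈ -0.093682)
Function('g')(P) = Mul(2, P)
Add(Add(-2369, 316), Function('g')(D)) = Add(Add(-2369, 316), Mul(2, Rational(-43, 459))) = Add(-2053, Rational(-86, 459)) = Rational(-942413, 459)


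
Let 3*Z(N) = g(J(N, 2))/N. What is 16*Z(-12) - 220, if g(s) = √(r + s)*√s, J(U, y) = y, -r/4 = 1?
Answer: -220 - 8*I/9 ≈ -220.0 - 0.88889*I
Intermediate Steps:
r = -4 (r = -4*1 = -4)
g(s) = √s*√(-4 + s) (g(s) = √(-4 + s)*√s = √s*√(-4 + s))
Z(N) = 2*I/(3*N) (Z(N) = ((√2*√(-4 + 2))/N)/3 = ((√2*√(-2))/N)/3 = ((√2*(I*√2))/N)/3 = ((2*I)/N)/3 = (2*I/N)/3 = 2*I/(3*N))
16*Z(-12) - 220 = 16*((⅔)*I/(-12)) - 220 = 16*((⅔)*I*(-1/12)) - 220 = 16*(-I/18) - 220 = -8*I/9 - 220 = -220 - 8*I/9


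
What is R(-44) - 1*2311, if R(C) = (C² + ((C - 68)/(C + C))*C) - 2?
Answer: -433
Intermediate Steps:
R(C) = -36 + C² + C/2 (R(C) = (C² + ((-68 + C)/((2*C)))*C) - 2 = (C² + ((-68 + C)*(1/(2*C)))*C) - 2 = (C² + ((-68 + C)/(2*C))*C) - 2 = (C² + (-34 + C/2)) - 2 = (-34 + C² + C/2) - 2 = -36 + C² + C/2)
R(-44) - 1*2311 = (-36 + (-44)² + (½)*(-44)) - 1*2311 = (-36 + 1936 - 22) - 2311 = 1878 - 2311 = -433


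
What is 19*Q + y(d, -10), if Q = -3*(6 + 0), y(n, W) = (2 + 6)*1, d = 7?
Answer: -334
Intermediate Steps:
y(n, W) = 8 (y(n, W) = 8*1 = 8)
Q = -18 (Q = -3*6 = -18)
19*Q + y(d, -10) = 19*(-18) + 8 = -342 + 8 = -334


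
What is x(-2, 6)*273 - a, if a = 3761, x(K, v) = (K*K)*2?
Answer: -1577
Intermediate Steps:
x(K, v) = 2*K**2 (x(K, v) = K**2*2 = 2*K**2)
x(-2, 6)*273 - a = (2*(-2)**2)*273 - 1*3761 = (2*4)*273 - 3761 = 8*273 - 3761 = 2184 - 3761 = -1577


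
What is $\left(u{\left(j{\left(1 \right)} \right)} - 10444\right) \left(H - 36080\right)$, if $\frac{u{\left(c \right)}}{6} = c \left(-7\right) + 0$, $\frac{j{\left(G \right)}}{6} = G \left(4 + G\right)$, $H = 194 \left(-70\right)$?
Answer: $581220640$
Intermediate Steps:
$H = -13580$
$j{\left(G \right)} = 6 G \left(4 + G\right)$
$u{\left(c \right)} = - 42 c$ ($u{\left(c \right)} = 6 \left(c \left(-7\right) + 0\right) = 6 \left(- 7 c + 0\right) = 6 \left(- 7 c\right) = - 42 c$)
$\left(u{\left(j{\left(1 \right)} \right)} - 10444\right) \left(H - 36080\right) = \left(- 42 \cdot 6 \cdot 1 \left(4 + 1\right) - 10444\right) \left(-13580 - 36080\right) = \left(- 42 \cdot 6 \cdot 1 \cdot 5 - 10444\right) \left(-49660\right) = \left(\left(-42\right) 30 - 10444\right) \left(-49660\right) = \left(-1260 - 10444\right) \left(-49660\right) = \left(-11704\right) \left(-49660\right) = 581220640$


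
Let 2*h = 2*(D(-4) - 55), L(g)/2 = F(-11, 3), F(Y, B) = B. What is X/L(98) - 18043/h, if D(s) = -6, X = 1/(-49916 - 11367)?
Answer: 6634374953/22429578 ≈ 295.79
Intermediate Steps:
X = -1/61283 (X = 1/(-61283) = -1/61283 ≈ -1.6318e-5)
L(g) = 6 (L(g) = 2*3 = 6)
h = -61 (h = (2*(-6 - 55))/2 = (2*(-61))/2 = (½)*(-122) = -61)
X/L(98) - 18043/h = -1/61283/6 - 18043/(-61) = -1/61283*⅙ - 18043*(-1/61) = -1/367698 + 18043/61 = 6634374953/22429578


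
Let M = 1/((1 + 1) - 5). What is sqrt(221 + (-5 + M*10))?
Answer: sqrt(1914)/3 ≈ 14.583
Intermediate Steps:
M = -1/3 (M = 1/(2 - 5) = 1/(-3) = -1/3 ≈ -0.33333)
sqrt(221 + (-5 + M*10)) = sqrt(221 + (-5 - 1/3*10)) = sqrt(221 + (-5 - 10/3)) = sqrt(221 - 25/3) = sqrt(638/3) = sqrt(1914)/3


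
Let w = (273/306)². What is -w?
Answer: -8281/10404 ≈ -0.79594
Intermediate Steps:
w = 8281/10404 (w = (273*(1/306))² = (91/102)² = 8281/10404 ≈ 0.79594)
-w = -1*8281/10404 = -8281/10404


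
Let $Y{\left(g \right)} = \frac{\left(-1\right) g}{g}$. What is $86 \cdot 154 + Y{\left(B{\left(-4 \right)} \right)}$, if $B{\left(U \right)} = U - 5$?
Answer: $13243$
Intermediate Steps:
$B{\left(U \right)} = -5 + U$
$Y{\left(g \right)} = -1$
$86 \cdot 154 + Y{\left(B{\left(-4 \right)} \right)} = 86 \cdot 154 - 1 = 13244 - 1 = 13243$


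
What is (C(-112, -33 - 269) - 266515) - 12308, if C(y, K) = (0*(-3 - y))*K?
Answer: -278823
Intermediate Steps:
C(y, K) = 0 (C(y, K) = 0*K = 0)
(C(-112, -33 - 269) - 266515) - 12308 = (0 - 266515) - 12308 = -266515 - 12308 = -278823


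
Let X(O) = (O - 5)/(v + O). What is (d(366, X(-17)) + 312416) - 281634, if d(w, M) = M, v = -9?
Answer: 400177/13 ≈ 30783.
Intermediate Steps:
X(O) = (-5 + O)/(-9 + O) (X(O) = (O - 5)/(-9 + O) = (-5 + O)/(-9 + O))
(d(366, X(-17)) + 312416) - 281634 = ((-5 - 17)/(-9 - 17) + 312416) - 281634 = (-22/(-26) + 312416) - 281634 = (-1/26*(-22) + 312416) - 281634 = (11/13 + 312416) - 281634 = 4061419/13 - 281634 = 400177/13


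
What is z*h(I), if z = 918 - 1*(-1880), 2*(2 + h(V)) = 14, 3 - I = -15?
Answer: 13990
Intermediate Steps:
I = 18 (I = 3 - 1*(-15) = 3 + 15 = 18)
h(V) = 5 (h(V) = -2 + (½)*14 = -2 + 7 = 5)
z = 2798 (z = 918 + 1880 = 2798)
z*h(I) = 2798*5 = 13990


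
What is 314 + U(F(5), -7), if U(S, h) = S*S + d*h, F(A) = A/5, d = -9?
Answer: 378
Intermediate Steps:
F(A) = A/5 (F(A) = A*(⅕) = A/5)
U(S, h) = S² - 9*h (U(S, h) = S*S - 9*h = S² - 9*h)
314 + U(F(5), -7) = 314 + (((⅕)*5)² - 9*(-7)) = 314 + (1² + 63) = 314 + (1 + 63) = 314 + 64 = 378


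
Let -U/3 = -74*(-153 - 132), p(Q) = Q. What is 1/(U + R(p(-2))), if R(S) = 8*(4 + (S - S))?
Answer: -1/63238 ≈ -1.5813e-5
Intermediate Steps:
R(S) = 32 (R(S) = 8*(4 + 0) = 8*4 = 32)
U = -63270 (U = -(-222)*(-153 - 132) = -(-222)*(-285) = -3*21090 = -63270)
1/(U + R(p(-2))) = 1/(-63270 + 32) = 1/(-63238) = -1/63238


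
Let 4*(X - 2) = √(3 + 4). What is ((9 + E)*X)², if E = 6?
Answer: 15975/16 + 225*√7 ≈ 1593.7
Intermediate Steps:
X = 2 + √7/4 (X = 2 + √(3 + 4)/4 = 2 + √7/4 ≈ 2.6614)
((9 + E)*X)² = ((9 + 6)*(2 + √7/4))² = (15*(2 + √7/4))² = (30 + 15*√7/4)²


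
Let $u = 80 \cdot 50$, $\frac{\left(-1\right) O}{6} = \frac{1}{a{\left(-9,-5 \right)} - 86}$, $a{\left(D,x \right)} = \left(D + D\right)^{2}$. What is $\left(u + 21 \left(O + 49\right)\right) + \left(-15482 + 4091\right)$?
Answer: $- \frac{108163}{17} \approx -6362.5$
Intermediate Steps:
$a{\left(D,x \right)} = 4 D^{2}$ ($a{\left(D,x \right)} = \left(2 D\right)^{2} = 4 D^{2}$)
$O = - \frac{3}{119}$ ($O = - \frac{6}{4 \left(-9\right)^{2} - 86} = - \frac{6}{4 \cdot 81 - 86} = - \frac{6}{324 - 86} = - \frac{6}{238} = \left(-6\right) \frac{1}{238} = - \frac{3}{119} \approx -0.02521$)
$u = 4000$
$\left(u + 21 \left(O + 49\right)\right) + \left(-15482 + 4091\right) = \left(4000 + 21 \left(- \frac{3}{119} + 49\right)\right) + \left(-15482 + 4091\right) = \left(4000 + 21 \cdot \frac{5828}{119}\right) - 11391 = \left(4000 + \frac{17484}{17}\right) - 11391 = \frac{85484}{17} - 11391 = - \frac{108163}{17}$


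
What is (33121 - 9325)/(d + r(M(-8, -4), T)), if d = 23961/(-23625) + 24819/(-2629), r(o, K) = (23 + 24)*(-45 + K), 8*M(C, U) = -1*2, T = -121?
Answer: -35189822250/11553155657 ≈ -3.0459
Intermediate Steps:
M(C, U) = -1/4 (M(C, U) = (-1*2)/8 = (1/8)*(-2) = -1/4)
r(o, K) = -2115 + 47*K (r(o, K) = 47*(-45 + K) = -2115 + 47*K)
d = -30921064/2957625 (d = 23961*(-1/23625) + 24819*(-1/2629) = -1141/1125 - 24819/2629 = -30921064/2957625 ≈ -10.455)
(33121 - 9325)/(d + r(M(-8, -4), T)) = (33121 - 9325)/(-30921064/2957625 + (-2115 + 47*(-121))) = 23796/(-30921064/2957625 + (-2115 - 5687)) = 23796/(-30921064/2957625 - 7802) = 23796/(-23106311314/2957625) = 23796*(-2957625/23106311314) = -35189822250/11553155657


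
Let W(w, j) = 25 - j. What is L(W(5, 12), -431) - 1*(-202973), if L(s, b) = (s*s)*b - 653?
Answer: 129481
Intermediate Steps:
L(s, b) = -653 + b*s² (L(s, b) = s²*b - 653 = b*s² - 653 = -653 + b*s²)
L(W(5, 12), -431) - 1*(-202973) = (-653 - 431*(25 - 1*12)²) - 1*(-202973) = (-653 - 431*(25 - 12)²) + 202973 = (-653 - 431*13²) + 202973 = (-653 - 431*169) + 202973 = (-653 - 72839) + 202973 = -73492 + 202973 = 129481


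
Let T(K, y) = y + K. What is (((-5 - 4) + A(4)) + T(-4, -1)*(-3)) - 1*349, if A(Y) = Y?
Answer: -339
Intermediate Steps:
T(K, y) = K + y
(((-5 - 4) + A(4)) + T(-4, -1)*(-3)) - 1*349 = (((-5 - 4) + 4) + (-4 - 1)*(-3)) - 1*349 = ((-9 + 4) - 5*(-3)) - 349 = (-5 + 15) - 349 = 10 - 349 = -339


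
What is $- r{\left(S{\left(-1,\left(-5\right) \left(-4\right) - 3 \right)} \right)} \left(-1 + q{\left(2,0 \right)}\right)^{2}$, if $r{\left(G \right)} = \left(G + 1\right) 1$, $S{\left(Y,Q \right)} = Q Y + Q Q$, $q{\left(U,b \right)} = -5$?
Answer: $-9828$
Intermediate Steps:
$S{\left(Y,Q \right)} = Q^{2} + Q Y$ ($S{\left(Y,Q \right)} = Q Y + Q^{2} = Q^{2} + Q Y$)
$r{\left(G \right)} = 1 + G$ ($r{\left(G \right)} = \left(1 + G\right) 1 = 1 + G$)
$- r{\left(S{\left(-1,\left(-5\right) \left(-4\right) - 3 \right)} \right)} \left(-1 + q{\left(2,0 \right)}\right)^{2} = - (1 + \left(\left(-5\right) \left(-4\right) - 3\right) \left(\left(\left(-5\right) \left(-4\right) - 3\right) - 1\right)) \left(-1 - 5\right)^{2} = - (1 + \left(20 - 3\right) \left(\left(20 - 3\right) - 1\right)) \left(-6\right)^{2} = - (1 + 17 \left(17 - 1\right)) 36 = - (1 + 17 \cdot 16) 36 = - (1 + 272) 36 = \left(-1\right) 273 \cdot 36 = \left(-273\right) 36 = -9828$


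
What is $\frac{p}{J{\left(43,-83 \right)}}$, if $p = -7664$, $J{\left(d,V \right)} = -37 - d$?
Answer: $\frac{479}{5} \approx 95.8$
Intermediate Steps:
$\frac{p}{J{\left(43,-83 \right)}} = - \frac{7664}{-37 - 43} = - \frac{7664}{-80} = \left(-7664\right) \left(- \frac{1}{80}\right) = \frac{479}{5}$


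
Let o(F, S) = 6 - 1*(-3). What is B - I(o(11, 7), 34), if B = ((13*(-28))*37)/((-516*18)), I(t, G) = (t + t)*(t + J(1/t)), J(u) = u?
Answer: -377441/2322 ≈ -162.55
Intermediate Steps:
o(F, S) = 9 (o(F, S) = 6 + 3 = 9)
I(t, G) = 2*t*(t + 1/t) (I(t, G) = (t + t)*(t + 1/t) = (2*t)*(t + 1/t) = 2*t*(t + 1/t))
B = 3367/2322 (B = -364*37/(-9288) = -13468*(-1/9288) = 3367/2322 ≈ 1.4500)
B - I(o(11, 7), 34) = 3367/2322 - (2 + 2*9**2) = 3367/2322 - (2 + 2*81) = 3367/2322 - (2 + 162) = 3367/2322 - 1*164 = 3367/2322 - 164 = -377441/2322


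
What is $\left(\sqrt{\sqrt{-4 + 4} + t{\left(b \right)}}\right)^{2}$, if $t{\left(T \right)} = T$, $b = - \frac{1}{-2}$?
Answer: $\frac{1}{2} \approx 0.5$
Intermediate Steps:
$b = \frac{1}{2}$ ($b = \left(-1\right) \left(- \frac{1}{2}\right) = \frac{1}{2} \approx 0.5$)
$\left(\sqrt{\sqrt{-4 + 4} + t{\left(b \right)}}\right)^{2} = \left(\sqrt{\sqrt{-4 + 4} + \frac{1}{2}}\right)^{2} = \left(\sqrt{\sqrt{0} + \frac{1}{2}}\right)^{2} = \left(\sqrt{0 + \frac{1}{2}}\right)^{2} = \left(\sqrt{\frac{1}{2}}\right)^{2} = \left(\frac{\sqrt{2}}{2}\right)^{2} = \frac{1}{2}$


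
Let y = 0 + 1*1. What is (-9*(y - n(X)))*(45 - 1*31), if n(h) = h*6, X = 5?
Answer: 3654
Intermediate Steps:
n(h) = 6*h
y = 1 (y = 0 + 1 = 1)
(-9*(y - n(X)))*(45 - 1*31) = (-9*(1 - 6*5))*(45 - 1*31) = (-9*(1 - 1*30))*(45 - 31) = -9*(1 - 30)*14 = -9*(-29)*14 = 261*14 = 3654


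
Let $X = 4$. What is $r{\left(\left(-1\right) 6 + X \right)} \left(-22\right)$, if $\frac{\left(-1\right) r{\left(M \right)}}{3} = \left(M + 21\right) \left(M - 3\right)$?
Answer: $-6270$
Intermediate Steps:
$r{\left(M \right)} = - 3 \left(-3 + M\right) \left(21 + M\right)$ ($r{\left(M \right)} = - 3 \left(M + 21\right) \left(M - 3\right) = - 3 \left(21 + M\right) \left(-3 + M\right) = - 3 \left(-3 + M\right) \left(21 + M\right)$)
$r{\left(\left(-1\right) 6 + X \right)} \left(-22\right) = \left(189 - 54 \left(\left(-1\right) 6 + 4\right) - 3 \left(\left(-1\right) 6 + 4\right)^{2}\right) \left(-22\right) = \left(189 - 54 \left(-6 + 4\right) - 3 \left(-6 + 4\right)^{2}\right) \left(-22\right) = \left(189 - -108 - 3 \left(-2\right)^{2}\right) \left(-22\right) = \left(189 + 108 - 12\right) \left(-22\right) = 285 \left(-22\right) = -6270$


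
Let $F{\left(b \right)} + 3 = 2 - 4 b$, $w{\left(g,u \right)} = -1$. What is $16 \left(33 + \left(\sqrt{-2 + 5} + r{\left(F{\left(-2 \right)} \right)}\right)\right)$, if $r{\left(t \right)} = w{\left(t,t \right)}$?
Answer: $512 + 16 \sqrt{3} \approx 539.71$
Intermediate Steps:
$F{\left(b \right)} = -1 - 4 b$ ($F{\left(b \right)} = -3 - \left(-2 + 4 b\right) = -1 - 4 b$)
$r{\left(t \right)} = -1$
$16 \left(33 + \left(\sqrt{-2 + 5} + r{\left(F{\left(-2 \right)} \right)}\right)\right) = 16 \left(33 - \left(1 - \sqrt{-2 + 5}\right)\right) = 16 \left(33 - \left(1 - \sqrt{3}\right)\right) = 16 \left(32 + \sqrt{3}\right) = 512 + 16 \sqrt{3}$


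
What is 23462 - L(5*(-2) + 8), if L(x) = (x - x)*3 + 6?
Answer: 23456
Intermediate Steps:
L(x) = 6 (L(x) = 0*3 + 6 = 0 + 6 = 6)
23462 - L(5*(-2) + 8) = 23462 - 1*6 = 23462 - 6 = 23456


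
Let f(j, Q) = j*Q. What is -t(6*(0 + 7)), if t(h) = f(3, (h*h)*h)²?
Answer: -49401285696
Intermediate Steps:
f(j, Q) = Q*j
t(h) = 9*h⁶ (t(h) = (((h*h)*h)*3)² = ((h²*h)*3)² = (h³*3)² = (3*h³)² = 9*h⁶)
-t(6*(0 + 7)) = -9*(6*(0 + 7))⁶ = -9*(6*7)⁶ = -9*42⁶ = -9*5489031744 = -1*49401285696 = -49401285696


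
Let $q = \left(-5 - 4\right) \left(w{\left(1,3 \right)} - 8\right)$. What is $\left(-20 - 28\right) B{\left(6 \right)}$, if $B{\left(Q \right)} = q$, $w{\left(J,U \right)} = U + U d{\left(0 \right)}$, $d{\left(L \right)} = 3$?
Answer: $1728$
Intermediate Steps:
$w{\left(J,U \right)} = 4 U$ ($w{\left(J,U \right)} = U + U 3 = U + 3 U = 4 U$)
$q = -36$ ($q = \left(-5 - 4\right) \left(4 \cdot 3 - 8\right) = - 9 \left(12 - 8\right) = \left(-9\right) 4 = -36$)
$B{\left(Q \right)} = -36$
$\left(-20 - 28\right) B{\left(6 \right)} = \left(-20 - 28\right) \left(-36\right) = \left(-48\right) \left(-36\right) = 1728$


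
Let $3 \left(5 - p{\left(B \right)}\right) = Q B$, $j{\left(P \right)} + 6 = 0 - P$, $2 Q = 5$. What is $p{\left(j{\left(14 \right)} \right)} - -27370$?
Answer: $\frac{82175}{3} \approx 27392.0$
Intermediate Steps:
$Q = \frac{5}{2}$ ($Q = \frac{1}{2} \cdot 5 = \frac{5}{2} \approx 2.5$)
$j{\left(P \right)} = -6 - P$ ($j{\left(P \right)} = -6 + \left(0 - P\right) = -6 - P$)
$p{\left(B \right)} = 5 - \frac{5 B}{6}$ ($p{\left(B \right)} = 5 - \frac{\frac{5}{2} B}{3} = 5 - \frac{5 B}{6}$)
$p{\left(j{\left(14 \right)} \right)} - -27370 = \left(5 - \frac{5 \left(-6 - 14\right)}{6}\right) - -27370 = \left(5 - \frac{5 \left(-6 - 14\right)}{6}\right) + 27370 = \left(5 - - \frac{50}{3}\right) + 27370 = \left(5 + \frac{50}{3}\right) + 27370 = \frac{65}{3} + 27370 = \frac{82175}{3}$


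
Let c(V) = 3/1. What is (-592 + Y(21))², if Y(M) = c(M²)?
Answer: 346921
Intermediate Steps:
c(V) = 3 (c(V) = 3*1 = 3)
Y(M) = 3
(-592 + Y(21))² = (-592 + 3)² = (-589)² = 346921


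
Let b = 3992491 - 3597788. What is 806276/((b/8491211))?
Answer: 6846259640236/394703 ≈ 1.7345e+7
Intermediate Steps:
b = 394703
806276/((b/8491211)) = 806276/((394703/8491211)) = 806276/((394703*(1/8491211))) = 806276/(394703/8491211) = 806276*(8491211/394703) = 6846259640236/394703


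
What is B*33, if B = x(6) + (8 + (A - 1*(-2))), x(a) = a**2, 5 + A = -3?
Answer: 1254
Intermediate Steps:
A = -8 (A = -5 - 3 = -8)
B = 38 (B = 6**2 + (8 + (-8 - 1*(-2))) = 36 + (8 + (-8 + 2)) = 36 + (8 - 6) = 36 + 2 = 38)
B*33 = 38*33 = 1254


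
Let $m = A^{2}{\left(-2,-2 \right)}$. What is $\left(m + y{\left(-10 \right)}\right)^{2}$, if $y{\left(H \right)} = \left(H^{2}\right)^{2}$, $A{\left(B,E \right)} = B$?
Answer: $100080016$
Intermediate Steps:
$y{\left(H \right)} = H^{4}$
$m = 4$ ($m = \left(-2\right)^{2} = 4$)
$\left(m + y{\left(-10 \right)}\right)^{2} = \left(4 + \left(-10\right)^{4}\right)^{2} = \left(4 + 10000\right)^{2} = 10004^{2} = 100080016$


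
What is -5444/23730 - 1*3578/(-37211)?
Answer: -58835372/441508515 ≈ -0.13326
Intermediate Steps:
-5444/23730 - 1*3578/(-37211) = -5444*1/23730 - 3578*(-1/37211) = -2722/11865 + 3578/37211 = -58835372/441508515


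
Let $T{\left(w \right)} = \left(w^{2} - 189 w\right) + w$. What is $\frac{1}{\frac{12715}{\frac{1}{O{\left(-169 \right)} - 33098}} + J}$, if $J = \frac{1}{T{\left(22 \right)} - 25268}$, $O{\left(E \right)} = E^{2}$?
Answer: $- \frac{28920}{1668335658601} \approx -1.7335 \cdot 10^{-8}$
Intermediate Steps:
$T{\left(w \right)} = w^{2} - 188 w$
$J = - \frac{1}{28920}$ ($J = \frac{1}{22 \left(-188 + 22\right) - 25268} = \frac{1}{22 \left(-166\right) - 25268} = \frac{1}{-3652 - 25268} = \frac{1}{-28920} = - \frac{1}{28920} \approx -3.4578 \cdot 10^{-5}$)
$\frac{1}{\frac{12715}{\frac{1}{O{\left(-169 \right)} - 33098}} + J} = \frac{1}{\frac{12715}{\frac{1}{\left(-169\right)^{2} - 33098}} - \frac{1}{28920}} = \frac{1}{\frac{12715}{\frac{1}{28561 - 33098}} - \frac{1}{28920}} = \frac{1}{\frac{12715}{\frac{1}{-4537}} - \frac{1}{28920}} = \frac{1}{\frac{12715}{- \frac{1}{4537}} - \frac{1}{28920}} = \frac{1}{12715 \left(-4537\right) - \frac{1}{28920}} = \frac{1}{-57687955 - \frac{1}{28920}} = \frac{1}{- \frac{1668335658601}{28920}} = - \frac{28920}{1668335658601}$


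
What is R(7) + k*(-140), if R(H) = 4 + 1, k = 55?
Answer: -7695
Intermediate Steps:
R(H) = 5
R(7) + k*(-140) = 5 + 55*(-140) = 5 - 7700 = -7695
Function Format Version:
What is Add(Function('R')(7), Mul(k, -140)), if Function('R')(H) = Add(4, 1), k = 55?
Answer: -7695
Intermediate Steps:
Function('R')(H) = 5
Add(Function('R')(7), Mul(k, -140)) = Add(5, Mul(55, -140)) = Add(5, -7700) = -7695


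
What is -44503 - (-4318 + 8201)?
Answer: -48386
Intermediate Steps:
-44503 - (-4318 + 8201) = -44503 - 1*3883 = -44503 - 3883 = -48386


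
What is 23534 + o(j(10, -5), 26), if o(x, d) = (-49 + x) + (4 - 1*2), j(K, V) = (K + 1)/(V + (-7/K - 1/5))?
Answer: 1385623/59 ≈ 23485.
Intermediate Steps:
j(K, V) = (1 + K)/(-⅕ + V - 7/K) (j(K, V) = (1 + K)/(V + (-7/K - 1*⅕)) = (1 + K)/(V + (-7/K - ⅕)) = (1 + K)/(V + (-⅕ - 7/K)) = (1 + K)/(-⅕ + V - 7/K))
o(x, d) = -47 + x (o(x, d) = (-49 + x) + (4 - 2) = (-49 + x) + 2 = -47 + x)
23534 + o(j(10, -5), 26) = 23534 + (-47 + 5*10*(1 + 10)/(-35 - 1*10 + 5*10*(-5))) = 23534 + (-47 + 5*10*11/(-35 - 10 - 250)) = 23534 + (-47 + 5*10*11/(-295)) = 23534 + (-47 + 5*10*(-1/295)*11) = 23534 + (-47 - 110/59) = 23534 - 2883/59 = 1385623/59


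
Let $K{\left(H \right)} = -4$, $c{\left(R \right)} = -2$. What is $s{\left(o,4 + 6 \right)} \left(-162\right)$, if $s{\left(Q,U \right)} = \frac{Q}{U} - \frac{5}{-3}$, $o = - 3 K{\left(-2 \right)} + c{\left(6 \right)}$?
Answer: $-432$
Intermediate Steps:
$o = 10$ ($o = \left(-3\right) \left(-4\right) - 2 = 12 - 2 = 10$)
$s{\left(Q,U \right)} = \frac{5}{3} + \frac{Q}{U}$ ($s{\left(Q,U \right)} = \frac{Q}{U} - - \frac{5}{3} = \frac{Q}{U} + \frac{5}{3} = \frac{5}{3} + \frac{Q}{U}$)
$s{\left(o,4 + 6 \right)} \left(-162\right) = \left(\frac{5}{3} + \frac{10}{4 + 6}\right) \left(-162\right) = \left(\frac{5}{3} + \frac{10}{10}\right) \left(-162\right) = \left(\frac{5}{3} + 10 \cdot \frac{1}{10}\right) \left(-162\right) = \left(\frac{5}{3} + 1\right) \left(-162\right) = \frac{8}{3} \left(-162\right) = -432$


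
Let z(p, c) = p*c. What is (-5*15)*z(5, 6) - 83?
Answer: -2333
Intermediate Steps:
z(p, c) = c*p
(-5*15)*z(5, 6) - 83 = (-5*15)*(6*5) - 83 = -75*30 - 83 = -2250 - 83 = -2333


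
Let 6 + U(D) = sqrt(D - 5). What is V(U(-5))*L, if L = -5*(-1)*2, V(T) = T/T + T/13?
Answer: 70/13 + 10*I*sqrt(10)/13 ≈ 5.3846 + 2.4325*I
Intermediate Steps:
U(D) = -6 + sqrt(-5 + D) (U(D) = -6 + sqrt(D - 5) = -6 + sqrt(-5 + D))
V(T) = 1 + T/13 (V(T) = 1 + T*(1/13) = 1 + T/13)
L = 10 (L = 5*2 = 10)
V(U(-5))*L = (1 + (-6 + sqrt(-5 - 5))/13)*10 = (1 + (-6 + sqrt(-10))/13)*10 = (1 + (-6 + I*sqrt(10))/13)*10 = (1 + (-6/13 + I*sqrt(10)/13))*10 = (7/13 + I*sqrt(10)/13)*10 = 70/13 + 10*I*sqrt(10)/13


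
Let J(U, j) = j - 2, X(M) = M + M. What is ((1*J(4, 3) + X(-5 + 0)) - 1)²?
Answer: 100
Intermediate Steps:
X(M) = 2*M
J(U, j) = -2 + j
((1*J(4, 3) + X(-5 + 0)) - 1)² = ((1*(-2 + 3) + 2*(-5 + 0)) - 1)² = ((1*1 + 2*(-5)) - 1)² = ((1 - 10) - 1)² = (-9 - 1)² = (-10)² = 100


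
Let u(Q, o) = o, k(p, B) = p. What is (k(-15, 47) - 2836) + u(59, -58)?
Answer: -2909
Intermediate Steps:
(k(-15, 47) - 2836) + u(59, -58) = (-15 - 2836) - 58 = -2851 - 58 = -2909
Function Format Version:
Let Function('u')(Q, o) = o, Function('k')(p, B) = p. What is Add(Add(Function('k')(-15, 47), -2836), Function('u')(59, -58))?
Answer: -2909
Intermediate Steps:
Add(Add(Function('k')(-15, 47), -2836), Function('u')(59, -58)) = Add(Add(-15, -2836), -58) = Add(-2851, -58) = -2909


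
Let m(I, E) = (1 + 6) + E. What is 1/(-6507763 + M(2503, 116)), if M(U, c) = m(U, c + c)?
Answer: -1/6507524 ≈ -1.5367e-7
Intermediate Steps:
m(I, E) = 7 + E
M(U, c) = 7 + 2*c (M(U, c) = 7 + (c + c) = 7 + 2*c)
1/(-6507763 + M(2503, 116)) = 1/(-6507763 + (7 + 2*116)) = 1/(-6507763 + (7 + 232)) = 1/(-6507763 + 239) = 1/(-6507524) = -1/6507524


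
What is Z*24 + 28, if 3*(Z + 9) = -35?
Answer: -468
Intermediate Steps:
Z = -62/3 (Z = -9 + (⅓)*(-35) = -9 - 35/3 = -62/3 ≈ -20.667)
Z*24 + 28 = -62/3*24 + 28 = -496 + 28 = -468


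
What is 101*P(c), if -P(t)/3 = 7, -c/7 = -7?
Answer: -2121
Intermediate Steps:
c = 49 (c = -7*(-7) = 49)
P(t) = -21 (P(t) = -3*7 = -21)
101*P(c) = 101*(-21) = -2121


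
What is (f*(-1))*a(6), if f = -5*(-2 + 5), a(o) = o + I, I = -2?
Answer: 60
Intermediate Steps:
a(o) = -2 + o (a(o) = o - 2 = -2 + o)
f = -15 (f = -5*3 = -15)
(f*(-1))*a(6) = (-15*(-1))*(-2 + 6) = 15*4 = 60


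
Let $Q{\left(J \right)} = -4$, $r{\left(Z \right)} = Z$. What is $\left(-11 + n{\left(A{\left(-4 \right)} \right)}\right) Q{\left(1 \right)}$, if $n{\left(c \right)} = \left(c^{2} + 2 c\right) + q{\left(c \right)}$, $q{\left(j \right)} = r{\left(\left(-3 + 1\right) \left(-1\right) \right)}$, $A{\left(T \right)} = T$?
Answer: $4$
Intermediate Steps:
$q{\left(j \right)} = 2$ ($q{\left(j \right)} = \left(-3 + 1\right) \left(-1\right) = \left(-2\right) \left(-1\right) = 2$)
$n{\left(c \right)} = 2 + c^{2} + 2 c$ ($n{\left(c \right)} = \left(c^{2} + 2 c\right) + 2 = 2 + c^{2} + 2 c$)
$\left(-11 + n{\left(A{\left(-4 \right)} \right)}\right) Q{\left(1 \right)} = \left(-11 + \left(2 + \left(-4\right)^{2} + 2 \left(-4\right)\right)\right) \left(-4\right) = \left(-11 + \left(2 + 16 - 8\right)\right) \left(-4\right) = \left(-11 + 10\right) \left(-4\right) = \left(-1\right) \left(-4\right) = 4$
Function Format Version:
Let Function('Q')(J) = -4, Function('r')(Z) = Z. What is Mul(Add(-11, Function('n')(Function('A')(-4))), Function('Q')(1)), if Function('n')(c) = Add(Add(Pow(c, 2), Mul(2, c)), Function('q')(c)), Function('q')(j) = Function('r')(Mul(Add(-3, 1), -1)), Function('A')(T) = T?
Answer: 4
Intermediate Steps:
Function('q')(j) = 2 (Function('q')(j) = Mul(Add(-3, 1), -1) = Mul(-2, -1) = 2)
Function('n')(c) = Add(2, Pow(c, 2), Mul(2, c)) (Function('n')(c) = Add(Add(Pow(c, 2), Mul(2, c)), 2) = Add(2, Pow(c, 2), Mul(2, c)))
Mul(Add(-11, Function('n')(Function('A')(-4))), Function('Q')(1)) = Mul(Add(-11, Add(2, Pow(-4, 2), Mul(2, -4))), -4) = Mul(Add(-11, Add(2, 16, -8)), -4) = Mul(Add(-11, 10), -4) = Mul(-1, -4) = 4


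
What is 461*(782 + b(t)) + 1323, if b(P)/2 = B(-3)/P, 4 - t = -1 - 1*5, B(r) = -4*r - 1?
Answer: 1814196/5 ≈ 3.6284e+5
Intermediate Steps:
B(r) = -1 - 4*r
t = 10 (t = 4 - (-1 - 1*5) = 4 - (-1 - 5) = 4 - 1*(-6) = 4 + 6 = 10)
b(P) = 22/P (b(P) = 2*((-1 - 4*(-3))/P) = 2*((-1 + 12)/P) = 2*(11/P) = 22/P)
461*(782 + b(t)) + 1323 = 461*(782 + 22/10) + 1323 = 461*(782 + 22*(⅒)) + 1323 = 461*(782 + 11/5) + 1323 = 461*(3921/5) + 1323 = 1807581/5 + 1323 = 1814196/5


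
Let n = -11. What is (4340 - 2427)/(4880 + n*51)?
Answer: 1913/4319 ≈ 0.44293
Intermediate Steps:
(4340 - 2427)/(4880 + n*51) = (4340 - 2427)/(4880 - 11*51) = 1913/(4880 - 561) = 1913/4319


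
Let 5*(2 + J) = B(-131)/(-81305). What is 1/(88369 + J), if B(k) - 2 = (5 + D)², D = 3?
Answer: 406525/35923394609 ≈ 1.1316e-5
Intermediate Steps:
B(k) = 66 (B(k) = 2 + (5 + 3)² = 2 + 8² = 2 + 64 = 66)
J = -813116/406525 (J = -2 + (66/(-81305))/5 = -2 + (66*(-1/81305))/5 = -2 + (⅕)*(-66/81305) = -2 - 66/406525 = -813116/406525 ≈ -2.0002)
1/(88369 + J) = 1/(88369 - 813116/406525) = 1/(35923394609/406525) = 406525/35923394609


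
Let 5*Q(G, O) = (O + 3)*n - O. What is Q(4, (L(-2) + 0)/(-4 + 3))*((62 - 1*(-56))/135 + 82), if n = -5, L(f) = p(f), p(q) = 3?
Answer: 11188/225 ≈ 49.724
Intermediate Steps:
L(f) = 3
Q(G, O) = -3 - 6*O/5 (Q(G, O) = ((O + 3)*(-5) - O)/5 = ((3 + O)*(-5) - O)/5 = ((-15 - 5*O) - O)/5 = (-15 - 6*O)/5 = -3 - 6*O/5)
Q(4, (L(-2) + 0)/(-4 + 3))*((62 - 1*(-56))/135 + 82) = (-3 - 6*(3 + 0)/(5*(-4 + 3)))*((62 - 1*(-56))/135 + 82) = (-3 - 18/(5*(-1)))*((62 + 56)*(1/135) + 82) = (-3 - 18*(-1)/5)*(118*(1/135) + 82) = (-3 - 6/5*(-3))*(118/135 + 82) = (-3 + 18/5)*(11188/135) = (⅗)*(11188/135) = 11188/225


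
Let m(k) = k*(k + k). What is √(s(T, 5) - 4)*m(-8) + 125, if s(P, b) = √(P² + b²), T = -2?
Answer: 125 + 128*√(-4 + √29) ≈ 275.65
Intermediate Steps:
m(k) = 2*k² (m(k) = k*(2*k) = 2*k²)
√(s(T, 5) - 4)*m(-8) + 125 = √(√((-2)² + 5²) - 4)*(2*(-8)²) + 125 = √(√(4 + 25) - 4)*(2*64) + 125 = √(√29 - 4)*128 + 125 = √(-4 + √29)*128 + 125 = 128*√(-4 + √29) + 125 = 125 + 128*√(-4 + √29)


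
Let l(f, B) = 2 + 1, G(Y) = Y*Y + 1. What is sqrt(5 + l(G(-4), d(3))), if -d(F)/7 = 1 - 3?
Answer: 2*sqrt(2) ≈ 2.8284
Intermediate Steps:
G(Y) = 1 + Y**2 (G(Y) = Y**2 + 1 = 1 + Y**2)
d(F) = 14 (d(F) = -7*(1 - 3) = -7*(-2) = 14)
l(f, B) = 3
sqrt(5 + l(G(-4), d(3))) = sqrt(5 + 3) = sqrt(8) = 2*sqrt(2)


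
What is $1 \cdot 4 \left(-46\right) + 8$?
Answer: $-176$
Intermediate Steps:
$1 \cdot 4 \left(-46\right) + 8 = 4 \left(-46\right) + 8 = -184 + 8 = -176$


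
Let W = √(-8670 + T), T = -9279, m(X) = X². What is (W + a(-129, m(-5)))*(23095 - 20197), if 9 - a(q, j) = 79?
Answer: -202860 + 2898*I*√17949 ≈ -2.0286e+5 + 3.8826e+5*I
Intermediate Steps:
a(q, j) = -70 (a(q, j) = 9 - 1*79 = 9 - 79 = -70)
W = I*√17949 (W = √(-8670 - 9279) = √(-17949) = I*√17949 ≈ 133.97*I)
(W + a(-129, m(-5)))*(23095 - 20197) = (I*√17949 - 70)*(23095 - 20197) = (-70 + I*√17949)*2898 = -202860 + 2898*I*√17949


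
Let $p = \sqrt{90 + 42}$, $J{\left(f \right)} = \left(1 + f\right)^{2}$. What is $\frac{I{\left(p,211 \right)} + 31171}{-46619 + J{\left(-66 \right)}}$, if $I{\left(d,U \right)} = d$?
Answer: $- \frac{31171}{42394} - \frac{\sqrt{33}}{21197} \approx -0.73554$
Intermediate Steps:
$p = 2 \sqrt{33}$ ($p = \sqrt{132} = 2 \sqrt{33} \approx 11.489$)
$\frac{I{\left(p,211 \right)} + 31171}{-46619 + J{\left(-66 \right)}} = \frac{2 \sqrt{33} + 31171}{-46619 + \left(1 - 66\right)^{2}} = \frac{31171 + 2 \sqrt{33}}{-46619 + \left(-65\right)^{2}} = \frac{31171 + 2 \sqrt{33}}{-46619 + 4225} = \frac{31171 + 2 \sqrt{33}}{-42394} = \left(31171 + 2 \sqrt{33}\right) \left(- \frac{1}{42394}\right) = - \frac{31171}{42394} - \frac{\sqrt{33}}{21197}$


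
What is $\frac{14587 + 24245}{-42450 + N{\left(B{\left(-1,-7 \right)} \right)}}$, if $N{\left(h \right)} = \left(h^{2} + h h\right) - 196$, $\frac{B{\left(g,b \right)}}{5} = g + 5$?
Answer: $- \frac{19416}{20923} \approx -0.92797$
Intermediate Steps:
$B{\left(g,b \right)} = 25 + 5 g$ ($B{\left(g,b \right)} = 5 \left(g + 5\right) = 5 \left(5 + g\right) = 25 + 5 g$)
$N{\left(h \right)} = -196 + 2 h^{2}$ ($N{\left(h \right)} = \left(h^{2} + h^{2}\right) - 196 = 2 h^{2} - 196 = -196 + 2 h^{2}$)
$\frac{14587 + 24245}{-42450 + N{\left(B{\left(-1,-7 \right)} \right)}} = \frac{14587 + 24245}{-42450 - \left(196 - 2 \left(25 + 5 \left(-1\right)\right)^{2}\right)} = \frac{38832}{-42450 - \left(196 - 2 \left(25 - 5\right)^{2}\right)} = \frac{38832}{-42450 - \left(196 - 2 \cdot 20^{2}\right)} = \frac{38832}{-42450 + \left(-196 + 2 \cdot 400\right)} = \frac{38832}{-42450 + \left(-196 + 800\right)} = \frac{38832}{-42450 + 604} = \frac{38832}{-41846} = 38832 \left(- \frac{1}{41846}\right) = - \frac{19416}{20923}$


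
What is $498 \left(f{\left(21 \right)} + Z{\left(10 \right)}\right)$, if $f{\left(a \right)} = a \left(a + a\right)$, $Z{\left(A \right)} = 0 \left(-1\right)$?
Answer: $439236$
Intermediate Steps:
$Z{\left(A \right)} = 0$
$f{\left(a \right)} = 2 a^{2}$ ($f{\left(a \right)} = a 2 a = 2 a^{2}$)
$498 \left(f{\left(21 \right)} + Z{\left(10 \right)}\right) = 498 \left(2 \cdot 21^{2} + 0\right) = 498 \left(2 \cdot 441 + 0\right) = 498 \left(882 + 0\right) = 498 \cdot 882 = 439236$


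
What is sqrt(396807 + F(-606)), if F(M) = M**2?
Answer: sqrt(764043) ≈ 874.10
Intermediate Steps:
sqrt(396807 + F(-606)) = sqrt(396807 + (-606)**2) = sqrt(396807 + 367236) = sqrt(764043)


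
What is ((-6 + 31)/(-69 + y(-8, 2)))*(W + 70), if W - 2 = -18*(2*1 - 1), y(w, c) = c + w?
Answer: -18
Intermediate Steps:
W = -16 (W = 2 - 18*(2*1 - 1) = 2 - 18*(2 - 1) = 2 - 18*1 = 2 - 18 = -16)
((-6 + 31)/(-69 + y(-8, 2)))*(W + 70) = ((-6 + 31)/(-69 + (2 - 8)))*(-16 + 70) = (25/(-69 - 6))*54 = (25/(-75))*54 = (25*(-1/75))*54 = -⅓*54 = -18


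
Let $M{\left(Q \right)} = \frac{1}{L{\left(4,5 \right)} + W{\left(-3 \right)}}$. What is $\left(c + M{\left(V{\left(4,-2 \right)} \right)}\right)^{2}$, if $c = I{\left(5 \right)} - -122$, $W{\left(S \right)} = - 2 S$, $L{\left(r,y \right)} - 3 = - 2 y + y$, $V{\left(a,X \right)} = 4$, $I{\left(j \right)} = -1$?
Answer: $\frac{235225}{16} \approx 14702.0$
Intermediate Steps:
$L{\left(r,y \right)} = 3 - y$ ($L{\left(r,y \right)} = 3 + \left(- 2 y + y\right) = 3 - y$)
$M{\left(Q \right)} = \frac{1}{4}$ ($M{\left(Q \right)} = \frac{1}{\left(3 - 5\right) - -6} = \frac{1}{\left(3 - 5\right) + 6} = \frac{1}{-2 + 6} = \frac{1}{4}$)
$c = 121$ ($c = -1 - -122 = -1 + 122 = 121$)
$\left(c + M{\left(V{\left(4,-2 \right)} \right)}\right)^{2} = \left(121 + \frac{1}{4}\right)^{2} = \left(\frac{485}{4}\right)^{2} = \frac{235225}{16}$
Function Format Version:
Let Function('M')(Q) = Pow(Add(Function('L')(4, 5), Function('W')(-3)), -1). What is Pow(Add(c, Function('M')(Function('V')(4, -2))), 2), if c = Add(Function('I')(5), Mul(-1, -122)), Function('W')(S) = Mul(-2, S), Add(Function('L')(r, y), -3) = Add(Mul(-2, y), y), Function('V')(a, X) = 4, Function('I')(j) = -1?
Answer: Rational(235225, 16) ≈ 14702.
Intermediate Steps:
Function('L')(r, y) = Add(3, Mul(-1, y)) (Function('L')(r, y) = Add(3, Add(Mul(-2, y), y)) = Add(3, Mul(-1, y)))
Function('M')(Q) = Rational(1, 4) (Function('M')(Q) = Pow(Add(Add(3, Mul(-1, 5)), Mul(-2, -3)), -1) = Pow(Add(Add(3, -5), 6), -1) = Pow(Add(-2, 6), -1) = Pow(4, -1) = Rational(1, 4))
c = 121 (c = Add(-1, Mul(-1, -122)) = Add(-1, 122) = 121)
Pow(Add(c, Function('M')(Function('V')(4, -2))), 2) = Pow(Add(121, Rational(1, 4)), 2) = Pow(Rational(485, 4), 2) = Rational(235225, 16)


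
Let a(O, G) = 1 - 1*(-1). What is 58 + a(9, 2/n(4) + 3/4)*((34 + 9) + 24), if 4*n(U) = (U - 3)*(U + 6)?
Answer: 192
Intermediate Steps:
n(U) = (-3 + U)*(6 + U)/4 (n(U) = ((U - 3)*(U + 6))/4 = ((-3 + U)*(6 + U))/4 = (-3 + U)*(6 + U)/4)
a(O, G) = 2 (a(O, G) = 1 + 1 = 2)
58 + a(9, 2/n(4) + 3/4)*((34 + 9) + 24) = 58 + 2*((34 + 9) + 24) = 58 + 2*(43 + 24) = 58 + 2*67 = 58 + 134 = 192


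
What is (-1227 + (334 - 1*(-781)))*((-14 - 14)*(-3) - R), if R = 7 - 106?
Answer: -20496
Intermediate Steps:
R = -99
(-1227 + (334 - 1*(-781)))*((-14 - 14)*(-3) - R) = (-1227 + (334 - 1*(-781)))*((-14 - 14)*(-3) - 1*(-99)) = (-1227 + (334 + 781))*(-28*(-3) + 99) = (-1227 + 1115)*(84 + 99) = -112*183 = -20496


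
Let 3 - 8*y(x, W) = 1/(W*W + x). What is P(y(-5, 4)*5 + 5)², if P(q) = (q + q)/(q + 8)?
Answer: 22500/26569 ≈ 0.84685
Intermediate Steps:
y(x, W) = 3/8 - 1/(8*(x + W²)) (y(x, W) = 3/8 - 1/(8*(W*W + x)) = 3/8 - 1/(8*(W² + x)) = 3/8 - 1/(8*(x + W²)))
P(q) = 2*q/(8 + q) (P(q) = (2*q)/(8 + q) = 2*q/(8 + q))
P(y(-5, 4)*5 + 5)² = (2*(((-1 + 3*(-5) + 3*4²)/(8*(-5 + 4²)))*5 + 5)/(8 + (((-1 + 3*(-5) + 3*4²)/(8*(-5 + 4²)))*5 + 5)))² = (2*(((-1 - 15 + 3*16)/(8*(-5 + 16)))*5 + 5)/(8 + (((-1 - 15 + 3*16)/(8*(-5 + 16)))*5 + 5)))² = (2*(((⅛)*(-1 - 15 + 48)/11)*5 + 5)/(8 + (((⅛)*(-1 - 15 + 48)/11)*5 + 5)))² = (2*(((⅛)*(1/11)*32)*5 + 5)/(8 + (((⅛)*(1/11)*32)*5 + 5)))² = (2*((4/11)*5 + 5)/(8 + ((4/11)*5 + 5)))² = (2*(20/11 + 5)/(8 + (20/11 + 5)))² = (2*(75/11)/(8 + 75/11))² = (2*(75/11)/(163/11))² = (2*(75/11)*(11/163))² = (150/163)² = 22500/26569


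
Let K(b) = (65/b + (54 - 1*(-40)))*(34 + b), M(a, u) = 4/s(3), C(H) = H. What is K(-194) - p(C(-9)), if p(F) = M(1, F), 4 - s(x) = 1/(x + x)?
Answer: -33436968/2231 ≈ -14987.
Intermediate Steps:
s(x) = 4 - 1/(2*x) (s(x) = 4 - 1/(x + x) = 4 - 1/(2*x))
M(a, u) = 24/23 (M(a, u) = 4/(4 - ½/3) = 4/(4 - ½*⅓) = 4/(4 - ⅙) = 4/(23/6) = 4*(6/23) = 24/23)
p(F) = 24/23
K(b) = (34 + b)*(94 + 65/b) (K(b) = (65/b + (54 + 40))*(34 + b) = (65/b + 94)*(34 + b) = (94 + 65/b)*(34 + b) = (34 + b)*(94 + 65/b))
K(-194) - p(C(-9)) = (3261 + 94*(-194) + 2210/(-194)) - 1*24/23 = (3261 - 18236 + 2210*(-1/194)) - 24/23 = (3261 - 18236 - 1105/97) - 24/23 = -1453680/97 - 24/23 = -33436968/2231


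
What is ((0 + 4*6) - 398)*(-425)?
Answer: 158950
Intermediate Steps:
((0 + 4*6) - 398)*(-425) = ((0 + 24) - 398)*(-425) = (24 - 398)*(-425) = -374*(-425) = 158950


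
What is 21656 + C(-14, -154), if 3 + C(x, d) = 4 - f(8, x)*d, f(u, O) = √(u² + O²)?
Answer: 21657 + 308*√65 ≈ 24140.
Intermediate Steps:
f(u, O) = √(O² + u²)
C(x, d) = 1 - d*√(64 + x²) (C(x, d) = -3 + (4 - √(x² + 8²)*d) = -3 + (4 - √(x² + 64)*d) = -3 + (4 - √(64 + x²)*d) = -3 + (4 - d*√(64 + x²)) = 1 - d*√(64 + x²))
21656 + C(-14, -154) = 21656 + (1 - 1*(-154)*√(64 + (-14)²)) = 21656 + (1 - 1*(-154)*√(64 + 196)) = 21656 + (1 - 1*(-154)*√260) = 21656 + (1 - 1*(-154)*2*√65) = 21656 + (1 + 308*√65) = 21657 + 308*√65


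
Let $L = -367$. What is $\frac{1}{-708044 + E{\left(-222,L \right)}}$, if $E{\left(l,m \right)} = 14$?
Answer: $- \frac{1}{708030} \approx -1.4124 \cdot 10^{-6}$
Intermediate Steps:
$\frac{1}{-708044 + E{\left(-222,L \right)}} = \frac{1}{-708044 + 14} = \frac{1}{-708030} = - \frac{1}{708030}$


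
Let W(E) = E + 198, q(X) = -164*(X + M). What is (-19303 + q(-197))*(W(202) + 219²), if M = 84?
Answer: -37286331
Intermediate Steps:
q(X) = -13776 - 164*X (q(X) = -164*(X + 84) = -164*(84 + X) = -13776 - 164*X)
W(E) = 198 + E
(-19303 + q(-197))*(W(202) + 219²) = (-19303 + (-13776 - 164*(-197)))*((198 + 202) + 219²) = (-19303 + (-13776 + 32308))*(400 + 47961) = (-19303 + 18532)*48361 = -771*48361 = -37286331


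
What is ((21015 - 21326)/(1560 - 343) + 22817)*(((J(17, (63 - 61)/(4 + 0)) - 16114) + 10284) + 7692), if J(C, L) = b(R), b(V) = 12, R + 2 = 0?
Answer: 52037190772/1217 ≈ 4.2759e+7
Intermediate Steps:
R = -2 (R = -2 + 0 = -2)
J(C, L) = 12
((21015 - 21326)/(1560 - 343) + 22817)*(((J(17, (63 - 61)/(4 + 0)) - 16114) + 10284) + 7692) = ((21015 - 21326)/(1560 - 343) + 22817)*(((12 - 16114) + 10284) + 7692) = (-311/1217 + 22817)*((-16102 + 10284) + 7692) = (-311*1/1217 + 22817)*(-5818 + 7692) = (-311/1217 + 22817)*1874 = (27767978/1217)*1874 = 52037190772/1217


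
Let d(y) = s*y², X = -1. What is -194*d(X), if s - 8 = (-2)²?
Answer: -2328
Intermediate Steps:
s = 12 (s = 8 + (-2)² = 8 + 4 = 12)
d(y) = 12*y²
-194*d(X) = -2328*(-1)² = -2328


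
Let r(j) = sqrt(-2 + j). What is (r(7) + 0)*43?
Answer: 43*sqrt(5) ≈ 96.151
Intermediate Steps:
(r(7) + 0)*43 = (sqrt(-2 + 7) + 0)*43 = (sqrt(5) + 0)*43 = sqrt(5)*43 = 43*sqrt(5)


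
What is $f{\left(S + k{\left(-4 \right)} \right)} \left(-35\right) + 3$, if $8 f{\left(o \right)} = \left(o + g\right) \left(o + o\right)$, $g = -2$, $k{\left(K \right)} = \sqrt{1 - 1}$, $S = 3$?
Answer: $- \frac{93}{4} \approx -23.25$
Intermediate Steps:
$k{\left(K \right)} = 0$ ($k{\left(K \right)} = \sqrt{0} = 0$)
$f{\left(o \right)} = \frac{o \left(-2 + o\right)}{4}$ ($f{\left(o \right)} = \frac{\left(o - 2\right) \left(o + o\right)}{8} = \frac{\left(-2 + o\right) 2 o}{8} = \frac{2 o \left(-2 + o\right)}{8} = \frac{o \left(-2 + o\right)}{4}$)
$f{\left(S + k{\left(-4 \right)} \right)} \left(-35\right) + 3 = \frac{\left(3 + 0\right) \left(-2 + \left(3 + 0\right)\right)}{4} \left(-35\right) + 3 = \frac{1}{4} \cdot 3 \left(-2 + 3\right) \left(-35\right) + 3 = \frac{1}{4} \cdot 3 \cdot 1 \left(-35\right) + 3 = \frac{3}{4} \left(-35\right) + 3 = - \frac{105}{4} + 3 = - \frac{93}{4}$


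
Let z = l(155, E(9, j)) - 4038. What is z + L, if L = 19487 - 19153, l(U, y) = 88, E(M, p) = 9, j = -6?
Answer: -3616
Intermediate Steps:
L = 334
z = -3950 (z = 88 - 4038 = -3950)
z + L = -3950 + 334 = -3616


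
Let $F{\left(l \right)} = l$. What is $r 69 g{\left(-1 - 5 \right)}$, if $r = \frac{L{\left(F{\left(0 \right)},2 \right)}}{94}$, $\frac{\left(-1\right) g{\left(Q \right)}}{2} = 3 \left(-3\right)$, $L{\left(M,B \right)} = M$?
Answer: $0$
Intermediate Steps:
$g{\left(Q \right)} = 18$ ($g{\left(Q \right)} = - 2 \cdot 3 \left(-3\right) = \left(-2\right) \left(-9\right) = 18$)
$r = 0$ ($r = \frac{0}{94} = 0 \cdot \frac{1}{94} = 0$)
$r 69 g{\left(-1 - 5 \right)} = 0 \cdot 69 \cdot 18 = 0 \cdot 18 = 0$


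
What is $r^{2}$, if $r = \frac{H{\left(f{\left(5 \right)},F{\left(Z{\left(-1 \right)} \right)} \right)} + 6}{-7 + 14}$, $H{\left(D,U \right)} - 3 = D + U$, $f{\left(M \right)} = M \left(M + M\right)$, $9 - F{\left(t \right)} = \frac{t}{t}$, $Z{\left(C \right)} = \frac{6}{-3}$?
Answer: $\frac{4489}{49} \approx 91.612$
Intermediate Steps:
$Z{\left(C \right)} = -2$ ($Z{\left(C \right)} = 6 \left(- \frac{1}{3}\right) = -2$)
$F{\left(t \right)} = 8$ ($F{\left(t \right)} = 9 - \frac{t}{t} = 9 - 1 = 8$)
$f{\left(M \right)} = 2 M^{2}$ ($f{\left(M \right)} = M 2 M = 2 M^{2}$)
$H{\left(D,U \right)} = 3 + D + U$ ($H{\left(D,U \right)} = 3 + \left(D + U\right) = 3 + D + U$)
$r = \frac{67}{7}$ ($r = \frac{\left(3 + 2 \cdot 5^{2} + 8\right) + 6}{-7 + 14} = \frac{\left(3 + 2 \cdot 25 + 8\right) + 6}{7} = \left(\left(3 + 50 + 8\right) + 6\right) \frac{1}{7} = \left(61 + 6\right) \frac{1}{7} = 67 \cdot \frac{1}{7} = \frac{67}{7} \approx 9.5714$)
$r^{2} = \left(\frac{67}{7}\right)^{2} = \frac{4489}{49}$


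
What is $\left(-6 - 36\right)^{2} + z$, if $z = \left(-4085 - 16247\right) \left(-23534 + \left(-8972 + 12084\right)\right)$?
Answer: $415221868$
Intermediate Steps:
$z = 415220104$ ($z = - 20332 \left(-23534 + 3112\right) = \left(-20332\right) \left(-20422\right) = 415220104$)
$\left(-6 - 36\right)^{2} + z = \left(-6 - 36\right)^{2} + 415220104 = \left(-42\right)^{2} + 415220104 = 1764 + 415220104 = 415221868$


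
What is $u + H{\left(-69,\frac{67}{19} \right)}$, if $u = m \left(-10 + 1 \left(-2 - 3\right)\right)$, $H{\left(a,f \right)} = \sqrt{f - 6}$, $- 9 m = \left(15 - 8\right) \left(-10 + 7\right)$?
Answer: $-35 + \frac{i \sqrt{893}}{19} \approx -35.0 + 1.5728 i$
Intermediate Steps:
$m = \frac{7}{3}$ ($m = - \frac{\left(15 - 8\right) \left(-10 + 7\right)}{9} = - \frac{7 \left(-3\right)}{9} = \left(- \frac{1}{9}\right) \left(-21\right) = \frac{7}{3} \approx 2.3333$)
$H{\left(a,f \right)} = \sqrt{-6 + f}$
$u = -35$ ($u = \frac{7 \left(-10 + 1 \left(-2 - 3\right)\right)}{3} = \frac{7 \left(-10 + 1 \left(-5\right)\right)}{3} = \frac{7 \left(-10 - 5\right)}{3} = \frac{7}{3} \left(-15\right) = -35$)
$u + H{\left(-69,\frac{67}{19} \right)} = -35 + \sqrt{-6 + \frac{67}{19}} = -35 + \sqrt{- \frac{47}{19}} = -35 + \frac{i \sqrt{893}}{19}$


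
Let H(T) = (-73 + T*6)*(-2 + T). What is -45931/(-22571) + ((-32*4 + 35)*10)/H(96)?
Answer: 1075359256/533601011 ≈ 2.0153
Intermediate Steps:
H(T) = (-73 + 6*T)*(-2 + T)
-45931/(-22571) + ((-32*4 + 35)*10)/H(96) = -45931/(-22571) + ((-32*4 + 35)*10)/(146 - 85*96 + 6*96²) = -45931*(-1/22571) + ((-128 + 35)*10)/(146 - 8160 + 6*9216) = 45931/22571 + (-93*10)/(146 - 8160 + 55296) = 45931/22571 - 930/47282 = 45931/22571 - 930*1/47282 = 45931/22571 - 465/23641 = 1075359256/533601011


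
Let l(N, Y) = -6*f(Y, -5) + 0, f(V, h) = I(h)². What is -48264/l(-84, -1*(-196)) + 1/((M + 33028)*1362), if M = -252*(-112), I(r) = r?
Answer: 671072501881/2085630600 ≈ 321.76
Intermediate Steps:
f(V, h) = h²
M = 28224
l(N, Y) = -150 (l(N, Y) = -6*(-5)² + 0 = -6*25 + 0 = -150 + 0 = -150)
-48264/l(-84, -1*(-196)) + 1/((M + 33028)*1362) = -48264/(-150) + 1/((28224 + 33028)*1362) = -48264*(-1/150) + (1/1362)/61252 = 8044/25 + (1/61252)*(1/1362) = 8044/25 + 1/83425224 = 671072501881/2085630600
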